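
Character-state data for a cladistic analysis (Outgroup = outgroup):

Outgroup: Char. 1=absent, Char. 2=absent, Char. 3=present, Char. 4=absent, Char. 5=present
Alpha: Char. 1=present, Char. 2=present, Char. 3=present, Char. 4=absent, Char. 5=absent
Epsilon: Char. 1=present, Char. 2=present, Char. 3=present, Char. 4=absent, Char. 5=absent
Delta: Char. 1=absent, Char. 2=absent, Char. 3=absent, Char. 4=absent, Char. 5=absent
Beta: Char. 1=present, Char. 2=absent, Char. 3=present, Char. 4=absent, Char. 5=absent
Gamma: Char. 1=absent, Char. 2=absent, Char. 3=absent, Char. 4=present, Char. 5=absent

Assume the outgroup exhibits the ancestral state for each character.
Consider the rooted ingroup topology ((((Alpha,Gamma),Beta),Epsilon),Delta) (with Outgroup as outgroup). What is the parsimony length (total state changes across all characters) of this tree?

Map each character onto ((((Alpha,Gamma),Beta),Epsilon),Delta) (rooted by Outgroup) and count the minimum state changes it requires (Fitch parsimony):
Char. 1: 2; Char. 2: 2; Char. 3: 2; Char. 4: 1; Char. 5: 1.
Total tree length = 8.

8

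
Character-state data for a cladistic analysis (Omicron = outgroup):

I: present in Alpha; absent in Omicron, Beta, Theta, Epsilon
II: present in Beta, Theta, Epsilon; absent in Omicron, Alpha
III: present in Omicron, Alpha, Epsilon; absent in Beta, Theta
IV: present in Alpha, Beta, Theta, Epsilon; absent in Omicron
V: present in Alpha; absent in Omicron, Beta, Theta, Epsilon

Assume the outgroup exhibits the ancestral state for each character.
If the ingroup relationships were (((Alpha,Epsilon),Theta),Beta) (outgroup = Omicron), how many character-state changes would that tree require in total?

Map each character onto (((Alpha,Epsilon),Theta),Beta) (rooted by Omicron) and count the minimum state changes it requires (Fitch parsimony):
I: 1; II: 2; III: 2; IV: 1; V: 1.
Total tree length = 7.

7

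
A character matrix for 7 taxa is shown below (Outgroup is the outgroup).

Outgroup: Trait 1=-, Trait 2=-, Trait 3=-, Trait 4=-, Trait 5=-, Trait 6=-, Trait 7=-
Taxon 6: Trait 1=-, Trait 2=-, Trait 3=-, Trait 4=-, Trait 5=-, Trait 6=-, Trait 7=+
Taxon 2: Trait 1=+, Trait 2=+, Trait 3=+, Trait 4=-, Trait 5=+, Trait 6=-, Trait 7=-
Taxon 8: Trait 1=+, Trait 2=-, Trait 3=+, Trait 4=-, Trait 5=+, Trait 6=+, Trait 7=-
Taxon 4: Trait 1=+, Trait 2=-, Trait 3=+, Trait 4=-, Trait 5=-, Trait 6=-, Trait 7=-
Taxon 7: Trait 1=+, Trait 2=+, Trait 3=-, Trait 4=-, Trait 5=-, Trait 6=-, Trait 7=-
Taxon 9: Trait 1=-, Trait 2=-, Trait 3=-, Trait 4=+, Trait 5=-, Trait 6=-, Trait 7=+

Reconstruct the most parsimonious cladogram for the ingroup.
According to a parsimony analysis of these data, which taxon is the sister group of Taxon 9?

The outgroup has state '-' for every character, so '+' is the derived state throughout.
Trait 1: derived state '+' in Taxon 2, Taxon 4, Taxon 7, and Taxon 8 only — synapomorphy for {Taxon 2, Taxon 4, Taxon 7, Taxon 8}.
Trait 2 (state '+') occurs in Taxon 2 and Taxon 7 but conflicts with the nesting implied by the other characters — most parsimoniously interpreted as homoplasy.
Only Taxon 2, Taxon 4, and Taxon 8 show the derived state '+' for Trait 3, supporting them as a clade.
Trait 4 (derived state '+') is unique to Taxon 9 (autapomorphy; uninformative for grouping).
Only Taxon 2 and Taxon 8 show the derived state '+' for Trait 5, supporting them as a clade.
Trait 6 (derived state '+') is unique to Taxon 8 (autapomorphy; uninformative for grouping).
Trait 7: derived state '+' in Taxon 6 and Taxon 9 only — synapomorphy for {Taxon 6, Taxon 9}.
Most parsimonious ingroup topology: ((Taxon 6,Taxon 9),(((Taxon 2,Taxon 8),Taxon 4),Taxon 7)).
Taxon 9 and Taxon 6 form a cherry on this tree, so they are sister taxa.

Taxon 6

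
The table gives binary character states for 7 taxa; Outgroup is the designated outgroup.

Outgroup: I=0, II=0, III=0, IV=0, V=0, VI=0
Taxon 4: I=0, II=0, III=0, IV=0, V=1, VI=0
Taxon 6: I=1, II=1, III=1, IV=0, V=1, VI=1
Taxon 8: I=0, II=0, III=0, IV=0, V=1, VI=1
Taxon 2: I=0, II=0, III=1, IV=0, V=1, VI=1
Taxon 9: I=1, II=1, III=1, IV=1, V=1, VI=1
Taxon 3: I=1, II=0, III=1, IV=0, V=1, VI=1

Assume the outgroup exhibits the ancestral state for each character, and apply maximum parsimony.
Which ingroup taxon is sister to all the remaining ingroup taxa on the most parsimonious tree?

Taxon 4

The outgroup has state '0' for every character, so '1' is the derived state throughout.
I: derived state '1' in Taxon 3, Taxon 6, and Taxon 9 only — synapomorphy for {Taxon 3, Taxon 6, Taxon 9}.
II (derived state '1') is shared by Taxon 6 and Taxon 9 — a synapomorphy uniting that clade.
III (derived state '1') is shared by Taxon 2, Taxon 3, Taxon 6, and Taxon 9 — a synapomorphy uniting that clade.
IV (derived state '1') is unique to Taxon 9 (autapomorphy; uninformative for grouping).
All ingroup taxa share the derived state '1' for V; it defines the ingroup but does not resolve relationships within it.
VI: derived state '1' in Taxon 2, Taxon 3, Taxon 6, Taxon 8, and Taxon 9 only — synapomorphy for {Taxon 2, Taxon 3, Taxon 6, Taxon 8, Taxon 9}.
Most parsimonious ingroup topology: (Taxon 4,((((Taxon 6,Taxon 9),Taxon 3),Taxon 2),Taxon 8)).
Taxon 4 is sister to the clade containing all other ingroup taxa, so it is the earliest-diverging (most basal) ingroup lineage.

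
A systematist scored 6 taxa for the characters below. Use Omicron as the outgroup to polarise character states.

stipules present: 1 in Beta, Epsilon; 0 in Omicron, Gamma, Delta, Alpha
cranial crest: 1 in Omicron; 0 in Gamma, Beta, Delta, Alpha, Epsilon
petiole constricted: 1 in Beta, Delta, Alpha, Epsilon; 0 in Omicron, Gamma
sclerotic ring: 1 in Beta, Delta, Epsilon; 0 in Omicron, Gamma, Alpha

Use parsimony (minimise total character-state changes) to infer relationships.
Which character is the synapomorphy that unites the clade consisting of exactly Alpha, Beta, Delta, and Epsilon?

Character polarity is set by the outgroup: the derived state is whichever differs from the outgroup's state, so for cranial crest the derived state is '0', and for the remaining characters it is '1'.
Only Beta and Epsilon show the derived state '1' for stipules present, supporting them as a clade.
cranial crest (derived state '0') is shared by all ingroup taxa — unites the whole ingroup.
petiole constricted: derived state '1' in Alpha, Beta, Delta, and Epsilon only — synapomorphy for {Alpha, Beta, Delta, Epsilon}.
sclerotic ring (derived state '1') is shared by Beta, Delta, and Epsilon — a synapomorphy uniting that clade.
Most parsimonious ingroup topology: (Gamma,(((Beta,Epsilon),Delta),Alpha)).
The clade {Alpha, Beta, Delta, Epsilon} is supported by petiole constricted: its derived state '1' occurs in exactly those taxa and in no other taxon (including the outgroup).

petiole constricted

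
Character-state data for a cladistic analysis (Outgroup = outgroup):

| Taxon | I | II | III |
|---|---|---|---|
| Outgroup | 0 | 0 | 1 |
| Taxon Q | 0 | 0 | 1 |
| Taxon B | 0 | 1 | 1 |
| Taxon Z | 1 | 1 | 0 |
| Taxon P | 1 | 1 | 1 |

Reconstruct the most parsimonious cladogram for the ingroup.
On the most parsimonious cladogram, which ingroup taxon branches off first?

Taxon Q

Character polarity is set by the outgroup: the derived state is whichever differs from the outgroup's state, so for III the derived state is '0', and for the remaining characters it is '1'.
Only Taxon P and Taxon Z show the derived state '1' for I, supporting them as a clade.
II (derived state '1') is shared by Taxon B, Taxon P, and Taxon Z — a synapomorphy uniting that clade.
III (derived state '0') is unique to Taxon Z (autapomorphy; uninformative for grouping).
Most parsimonious ingroup topology: (Taxon Q,(Taxon B,(Taxon Z,Taxon P))).
Taxon Q is sister to the clade containing all other ingroup taxa, so it is the earliest-diverging (most basal) ingroup lineage.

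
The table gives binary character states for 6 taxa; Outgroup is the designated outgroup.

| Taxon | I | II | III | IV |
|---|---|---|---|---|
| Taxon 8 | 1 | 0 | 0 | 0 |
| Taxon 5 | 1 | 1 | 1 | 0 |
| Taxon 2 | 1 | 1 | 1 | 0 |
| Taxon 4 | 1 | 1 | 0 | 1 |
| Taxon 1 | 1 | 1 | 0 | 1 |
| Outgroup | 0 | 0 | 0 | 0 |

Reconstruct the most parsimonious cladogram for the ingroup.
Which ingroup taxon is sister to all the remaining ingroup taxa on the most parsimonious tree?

The outgroup has state '0' for every character, so '1' is the derived state throughout.
I (derived state '1') is shared by all ingroup taxa — unites the whole ingroup.
Only Taxon 1, Taxon 2, Taxon 4, and Taxon 5 show the derived state '1' for II, supporting them as a clade.
III: derived state '1' in Taxon 2 and Taxon 5 only — synapomorphy for {Taxon 2, Taxon 5}.
IV (derived state '1') is shared by Taxon 1 and Taxon 4 — a synapomorphy uniting that clade.
Most parsimonious ingroup topology: (((Taxon 2,Taxon 5),(Taxon 4,Taxon 1)),Taxon 8).
Taxon 8 is sister to the clade containing all other ingroup taxa, so it is the earliest-diverging (most basal) ingroup lineage.

Taxon 8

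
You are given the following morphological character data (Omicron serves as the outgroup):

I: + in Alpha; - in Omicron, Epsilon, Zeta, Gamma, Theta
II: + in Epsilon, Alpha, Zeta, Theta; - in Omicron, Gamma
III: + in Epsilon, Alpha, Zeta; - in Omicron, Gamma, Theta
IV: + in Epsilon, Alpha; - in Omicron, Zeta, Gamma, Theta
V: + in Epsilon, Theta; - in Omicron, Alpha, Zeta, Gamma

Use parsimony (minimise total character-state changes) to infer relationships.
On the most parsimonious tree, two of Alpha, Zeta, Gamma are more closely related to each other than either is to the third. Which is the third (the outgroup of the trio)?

The outgroup has state '-' for every character, so '+' is the derived state throughout.
I (derived state '+') is unique to Alpha (autapomorphy; uninformative for grouping).
II: derived state '+' in Alpha, Epsilon, Theta, and Zeta only — synapomorphy for {Alpha, Epsilon, Theta, Zeta}.
III (derived state '+') is shared by Alpha, Epsilon, and Zeta — a synapomorphy uniting that clade.
IV: derived state '+' in Alpha and Epsilon only — synapomorphy for {Alpha, Epsilon}.
V (state '+') occurs in Epsilon and Theta but conflicts with the nesting implied by the other characters — most parsimoniously interpreted as homoplasy.
Most parsimonious ingroup topology: ((((Epsilon,Alpha),Zeta),Theta),Gamma).
Zeta and Alpha share a more recent common ancestor with each other than either does with Gamma, so Gamma is the least closely related of the three.

Gamma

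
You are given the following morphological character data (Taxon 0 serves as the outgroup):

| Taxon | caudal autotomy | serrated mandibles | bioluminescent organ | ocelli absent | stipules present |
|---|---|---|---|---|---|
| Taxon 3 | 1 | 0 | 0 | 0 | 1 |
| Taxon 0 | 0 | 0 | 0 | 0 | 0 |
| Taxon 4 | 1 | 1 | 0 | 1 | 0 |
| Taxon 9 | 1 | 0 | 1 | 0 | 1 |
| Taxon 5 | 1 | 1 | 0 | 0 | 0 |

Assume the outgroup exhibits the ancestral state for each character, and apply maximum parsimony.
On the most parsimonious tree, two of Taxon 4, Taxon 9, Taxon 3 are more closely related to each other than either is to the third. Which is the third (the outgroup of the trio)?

The outgroup has state '0' for every character, so '1' is the derived state throughout.
caudal autotomy (derived state '1') is shared by all ingroup taxa — unites the whole ingroup.
Only Taxon 4 and Taxon 5 show the derived state '1' for serrated mandibles, supporting them as a clade.
bioluminescent organ: derived state '1' in Taxon 9 only — an autapomorphy, so it tells us nothing about relationships among taxa.
ocelli absent (derived state '1') is unique to Taxon 4 (autapomorphy; uninformative for grouping).
Only Taxon 3 and Taxon 9 show the derived state '1' for stipules present, supporting them as a clade.
Most parsimonious ingroup topology: ((Taxon 9,Taxon 3),(Taxon 4,Taxon 5)).
Taxon 3 and Taxon 9 share a more recent common ancestor with each other than either does with Taxon 4, so Taxon 4 is the least closely related of the three.

Taxon 4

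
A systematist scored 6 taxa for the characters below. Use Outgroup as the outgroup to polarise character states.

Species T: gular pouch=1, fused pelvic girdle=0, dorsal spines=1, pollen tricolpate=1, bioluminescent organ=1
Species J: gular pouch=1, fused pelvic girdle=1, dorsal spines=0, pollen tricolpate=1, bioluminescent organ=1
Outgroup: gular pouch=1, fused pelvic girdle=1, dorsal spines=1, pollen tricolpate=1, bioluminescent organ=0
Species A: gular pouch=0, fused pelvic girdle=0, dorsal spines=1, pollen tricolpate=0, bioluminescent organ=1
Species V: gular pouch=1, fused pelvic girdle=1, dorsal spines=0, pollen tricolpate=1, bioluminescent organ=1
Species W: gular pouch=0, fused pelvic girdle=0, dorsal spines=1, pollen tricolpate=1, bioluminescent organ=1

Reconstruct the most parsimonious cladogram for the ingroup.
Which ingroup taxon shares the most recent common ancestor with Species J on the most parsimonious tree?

Character polarity is set by the outgroup: the derived state is whichever differs from the outgroup's state, so for gular pouch, fused pelvic girdle, dorsal spines, pollen tricolpate the derived state is '0', and for the remaining characters it is '1'.
gular pouch: derived state '0' in Species A and Species W only — synapomorphy for {Species A, Species W}.
fused pelvic girdle: derived state '0' in Species A, Species T, and Species W only — synapomorphy for {Species A, Species T, Species W}.
dorsal spines: derived state '0' in Species J and Species V only — synapomorphy for {Species J, Species V}.
pollen tricolpate (derived state '0') is unique to Species A (autapomorphy; uninformative for grouping).
All ingroup taxa share the derived state '1' for bioluminescent organ; it defines the ingroup but does not resolve relationships within it.
Most parsimonious ingroup topology: (((Species W,Species A),Species T),(Species V,Species J)).
Species J and Species V form a cherry on this tree, so they are sister taxa.

Species V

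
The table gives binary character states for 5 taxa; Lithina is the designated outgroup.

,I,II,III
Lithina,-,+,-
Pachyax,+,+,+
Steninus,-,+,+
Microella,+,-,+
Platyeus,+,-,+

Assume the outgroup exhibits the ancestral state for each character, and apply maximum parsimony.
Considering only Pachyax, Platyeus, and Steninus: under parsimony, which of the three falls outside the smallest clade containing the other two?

Character polarity is set by the outgroup: the derived state is whichever differs from the outgroup's state, so for II the derived state is '-', and for the remaining characters it is '+'.
Only Microella, Pachyax, and Platyeus show the derived state '+' for I, supporting them as a clade.
II (derived state '-') is shared by Microella and Platyeus — a synapomorphy uniting that clade.
All ingroup taxa share the derived state '+' for III; it defines the ingroup but does not resolve relationships within it.
Most parsimonious ingroup topology: ((Pachyax,(Microella,Platyeus)),Steninus).
Platyeus and Pachyax share a more recent common ancestor with each other than either does with Steninus, so Steninus is the least closely related of the three.

Steninus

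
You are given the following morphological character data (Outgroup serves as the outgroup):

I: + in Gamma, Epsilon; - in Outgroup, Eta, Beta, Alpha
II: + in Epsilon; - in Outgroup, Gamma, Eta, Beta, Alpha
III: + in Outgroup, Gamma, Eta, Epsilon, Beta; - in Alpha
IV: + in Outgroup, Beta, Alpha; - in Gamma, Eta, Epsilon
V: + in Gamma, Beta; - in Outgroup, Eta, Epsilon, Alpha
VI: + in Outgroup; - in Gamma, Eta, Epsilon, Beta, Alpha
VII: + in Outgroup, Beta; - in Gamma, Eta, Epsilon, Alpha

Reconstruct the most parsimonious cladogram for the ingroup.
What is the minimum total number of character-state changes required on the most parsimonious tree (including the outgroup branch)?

8

Character polarity is set by the outgroup: the derived state is whichever differs from the outgroup's state, so for III, IV, VI, VII the derived state is '-', and for the remaining characters it is '+'.
Only Epsilon and Gamma show the derived state '+' for I, supporting them as a clade.
II: derived state '+' in Epsilon only — an autapomorphy, so it tells us nothing about relationships among taxa.
III: derived state '-' in Alpha only — an autapomorphy, so it tells us nothing about relationships among taxa.
IV (derived state '-') is shared by Epsilon, Eta, and Gamma — a synapomorphy uniting that clade.
V groups Beta and Gamma, which is incompatible with the clades supported by the remaining characters; treating it as convergent (homoplasy) costs fewer steps than any alternative tree.
VI (derived state '-') is shared by all ingroup taxa — unites the whole ingroup.
Only Alpha, Epsilon, Eta, and Gamma show the derived state '-' for VII, supporting them as a clade.
Most parsimonious ingroup topology: ((((Gamma,Epsilon),Eta),Alpha),Beta).
Changes per character on this tree: I: 1; II: 1; III: 1; IV: 1; V: 2; VI: 1; VII: 1.
Total = 8.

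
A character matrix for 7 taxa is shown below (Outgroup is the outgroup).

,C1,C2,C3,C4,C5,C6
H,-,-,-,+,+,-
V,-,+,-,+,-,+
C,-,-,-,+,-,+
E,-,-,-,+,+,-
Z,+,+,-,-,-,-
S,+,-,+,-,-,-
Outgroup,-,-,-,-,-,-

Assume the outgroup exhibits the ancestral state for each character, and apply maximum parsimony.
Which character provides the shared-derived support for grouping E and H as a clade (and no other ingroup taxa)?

C5

The outgroup has state '-' for every character, so '+' is the derived state throughout.
C1 (derived state '+') is shared by S and Z — a synapomorphy uniting that clade.
C2 (state '+') occurs in V and Z but conflicts with the nesting implied by the other characters — most parsimoniously interpreted as homoplasy.
C3 (derived state '+') is unique to S (autapomorphy; uninformative for grouping).
Only C, E, H, and V show the derived state '+' for C4, supporting them as a clade.
C5: derived state '+' in E and H only — synapomorphy for {E, H}.
C6 (derived state '+') is shared by C and V — a synapomorphy uniting that clade.
Most parsimonious ingroup topology: ((S,Z),((H,E),(V,C))).
The clade {E, H} is supported by C5: its derived state '+' occurs in exactly those taxa and in no other taxon (including the outgroup).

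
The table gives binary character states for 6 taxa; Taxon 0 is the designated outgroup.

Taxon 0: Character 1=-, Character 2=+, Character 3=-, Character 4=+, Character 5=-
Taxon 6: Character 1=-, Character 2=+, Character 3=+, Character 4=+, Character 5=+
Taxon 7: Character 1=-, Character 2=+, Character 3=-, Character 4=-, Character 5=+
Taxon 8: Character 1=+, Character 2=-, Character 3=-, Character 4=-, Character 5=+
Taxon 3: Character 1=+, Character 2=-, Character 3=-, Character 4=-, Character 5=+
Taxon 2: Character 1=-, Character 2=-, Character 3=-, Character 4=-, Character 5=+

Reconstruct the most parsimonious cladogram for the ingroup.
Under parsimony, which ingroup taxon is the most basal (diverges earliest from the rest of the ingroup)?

Character polarity is set by the outgroup: the derived state is whichever differs from the outgroup's state, so for Character 2, Character 4 the derived state is '-', and for the remaining characters it is '+'.
Character 1 (derived state '+') is shared by Taxon 3 and Taxon 8 — a synapomorphy uniting that clade.
Character 2: derived state '-' in Taxon 2, Taxon 3, and Taxon 8 only — synapomorphy for {Taxon 2, Taxon 3, Taxon 8}.
Character 3: derived state '+' in Taxon 6 only — an autapomorphy, so it tells us nothing about relationships among taxa.
Character 4: derived state '-' in Taxon 2, Taxon 3, Taxon 7, and Taxon 8 only — synapomorphy for {Taxon 2, Taxon 3, Taxon 7, Taxon 8}.
All ingroup taxa share the derived state '+' for Character 5; it defines the ingroup but does not resolve relationships within it.
Most parsimonious ingroup topology: (Taxon 6,(Taxon 7,((Taxon 8,Taxon 3),Taxon 2))).
Taxon 6 is sister to the clade containing all other ingroup taxa, so it is the earliest-diverging (most basal) ingroup lineage.

Taxon 6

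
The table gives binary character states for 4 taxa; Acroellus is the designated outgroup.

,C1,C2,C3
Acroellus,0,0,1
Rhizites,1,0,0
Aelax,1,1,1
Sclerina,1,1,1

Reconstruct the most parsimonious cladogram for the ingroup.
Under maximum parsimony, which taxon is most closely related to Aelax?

Character polarity is set by the outgroup: the derived state is whichever differs from the outgroup's state, so for C3 the derived state is '0', and for the remaining characters it is '1'.
All ingroup taxa share the derived state '1' for C1; it defines the ingroup but does not resolve relationships within it.
Only Aelax and Sclerina show the derived state '1' for C2, supporting them as a clade.
C3: derived state '0' in Rhizites only — an autapomorphy, so it tells us nothing about relationships among taxa.
Most parsimonious ingroup topology: ((Aelax,Sclerina),Rhizites).
Aelax and Sclerina form a cherry on this tree, so they are sister taxa.

Sclerina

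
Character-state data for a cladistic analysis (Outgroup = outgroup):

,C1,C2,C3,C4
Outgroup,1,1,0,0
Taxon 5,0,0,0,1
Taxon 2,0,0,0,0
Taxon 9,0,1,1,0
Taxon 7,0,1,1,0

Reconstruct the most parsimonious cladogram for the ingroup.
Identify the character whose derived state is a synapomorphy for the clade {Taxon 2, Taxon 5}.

C2

Character polarity is set by the outgroup: the derived state is whichever differs from the outgroup's state, so for C1, C2 the derived state is '0', and for the remaining characters it is '1'.
All ingroup taxa share the derived state '0' for C1; it defines the ingroup but does not resolve relationships within it.
C2: derived state '0' in Taxon 2 and Taxon 5 only — synapomorphy for {Taxon 2, Taxon 5}.
Only Taxon 7 and Taxon 9 show the derived state '1' for C3, supporting them as a clade.
C4 (derived state '1') is unique to Taxon 5 (autapomorphy; uninformative for grouping).
Most parsimonious ingroup topology: ((Taxon 5,Taxon 2),(Taxon 9,Taxon 7)).
The clade {Taxon 2, Taxon 5} is supported by C2: its derived state '0' occurs in exactly those taxa and in no other taxon (including the outgroup).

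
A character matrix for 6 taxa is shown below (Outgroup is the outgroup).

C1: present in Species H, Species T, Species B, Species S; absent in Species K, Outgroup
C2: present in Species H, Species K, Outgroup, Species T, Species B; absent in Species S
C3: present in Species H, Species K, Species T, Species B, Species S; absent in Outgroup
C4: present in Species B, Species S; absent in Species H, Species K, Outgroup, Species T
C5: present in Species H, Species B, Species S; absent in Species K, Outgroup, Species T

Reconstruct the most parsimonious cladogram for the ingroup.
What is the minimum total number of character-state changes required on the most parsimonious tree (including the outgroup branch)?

Character polarity is set by the outgroup: the derived state is whichever differs from the outgroup's state, so for C2 the derived state is 'absent', and for the remaining characters it is 'present'.
C1: derived state 'present' in Species B, Species H, Species S, and Species T only — synapomorphy for {Species B, Species H, Species S, Species T}.
C2 (derived state 'absent') is unique to Species S (autapomorphy; uninformative for grouping).
C3 (derived state 'present') is shared by all ingroup taxa — unites the whole ingroup.
Only Species B and Species S show the derived state 'present' for C4, supporting them as a clade.
C5: derived state 'present' in Species B, Species H, and Species S only — synapomorphy for {Species B, Species H, Species S}.
Most parsimonious ingroup topology: ((Species T,(Species H,(Species S,Species B))),Species K).
Changes per character on this tree: C1: 1; C2: 1; C3: 1; C4: 1; C5: 1.
Total = 5.

5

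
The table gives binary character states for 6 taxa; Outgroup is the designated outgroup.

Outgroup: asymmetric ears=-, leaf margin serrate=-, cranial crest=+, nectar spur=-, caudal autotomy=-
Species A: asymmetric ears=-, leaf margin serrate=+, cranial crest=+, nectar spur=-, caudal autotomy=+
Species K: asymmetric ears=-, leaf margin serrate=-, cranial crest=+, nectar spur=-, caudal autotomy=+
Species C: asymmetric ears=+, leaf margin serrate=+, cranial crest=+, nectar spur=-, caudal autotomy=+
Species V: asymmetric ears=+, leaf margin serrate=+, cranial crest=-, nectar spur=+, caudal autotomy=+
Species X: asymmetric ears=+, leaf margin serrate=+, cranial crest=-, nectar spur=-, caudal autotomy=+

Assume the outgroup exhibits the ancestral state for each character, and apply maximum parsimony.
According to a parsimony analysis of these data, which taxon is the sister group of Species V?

Species X

Character polarity is set by the outgroup: the derived state is whichever differs from the outgroup's state, so for cranial crest the derived state is '-', and for the remaining characters it is '+'.
Only Species C, Species V, and Species X show the derived state '+' for asymmetric ears, supporting them as a clade.
leaf margin serrate: derived state '+' in Species A, Species C, Species V, and Species X only — synapomorphy for {Species A, Species C, Species V, Species X}.
cranial crest: derived state '-' in Species V and Species X only — synapomorphy for {Species V, Species X}.
nectar spur: derived state '+' in Species V only — an autapomorphy, so it tells us nothing about relationships among taxa.
All ingroup taxa share the derived state '+' for caudal autotomy; it defines the ingroup but does not resolve relationships within it.
Most parsimonious ingroup topology: ((Species A,(Species C,(Species V,Species X))),Species K).
Species V and Species X form a cherry on this tree, so they are sister taxa.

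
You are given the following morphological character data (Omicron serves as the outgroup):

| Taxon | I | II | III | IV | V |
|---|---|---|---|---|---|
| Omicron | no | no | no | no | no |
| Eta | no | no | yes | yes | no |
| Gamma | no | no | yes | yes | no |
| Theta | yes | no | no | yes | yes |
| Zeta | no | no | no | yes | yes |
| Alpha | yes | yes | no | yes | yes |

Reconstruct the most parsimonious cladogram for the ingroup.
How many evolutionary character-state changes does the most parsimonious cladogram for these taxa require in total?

5

The outgroup has state 'no' for every character, so 'yes' is the derived state throughout.
Only Alpha and Theta show the derived state 'yes' for I, supporting them as a clade.
II (derived state 'yes') is unique to Alpha (autapomorphy; uninformative for grouping).
III (derived state 'yes') is shared by Eta and Gamma — a synapomorphy uniting that clade.
IV (derived state 'yes') is shared by all ingroup taxa — unites the whole ingroup.
V (derived state 'yes') is shared by Alpha, Theta, and Zeta — a synapomorphy uniting that clade.
Most parsimonious ingroup topology: ((Eta,Gamma),((Theta,Alpha),Zeta)).
Changes per character on this tree: I: 1; II: 1; III: 1; IV: 1; V: 1.
Total = 5.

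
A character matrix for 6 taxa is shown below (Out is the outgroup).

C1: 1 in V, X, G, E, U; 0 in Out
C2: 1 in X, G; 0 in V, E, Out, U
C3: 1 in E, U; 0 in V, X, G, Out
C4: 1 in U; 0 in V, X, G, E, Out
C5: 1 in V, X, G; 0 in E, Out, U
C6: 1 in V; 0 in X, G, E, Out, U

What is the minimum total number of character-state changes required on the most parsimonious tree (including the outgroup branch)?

The outgroup has state '0' for every character, so '1' is the derived state throughout.
All ingroup taxa share the derived state '1' for C1; it defines the ingroup but does not resolve relationships within it.
Only G and X show the derived state '1' for C2, supporting them as a clade.
C3 (derived state '1') is shared by E and U — a synapomorphy uniting that clade.
C4: derived state '1' in U only — an autapomorphy, so it tells us nothing about relationships among taxa.
Only G, V, and X show the derived state '1' for C5, supporting them as a clade.
C6 (derived state '1') is unique to V (autapomorphy; uninformative for grouping).
Most parsimonious ingroup topology: ((U,E),((X,G),V)).
Changes per character on this tree: C1: 1; C2: 1; C3: 1; C4: 1; C5: 1; C6: 1.
Total = 6.

6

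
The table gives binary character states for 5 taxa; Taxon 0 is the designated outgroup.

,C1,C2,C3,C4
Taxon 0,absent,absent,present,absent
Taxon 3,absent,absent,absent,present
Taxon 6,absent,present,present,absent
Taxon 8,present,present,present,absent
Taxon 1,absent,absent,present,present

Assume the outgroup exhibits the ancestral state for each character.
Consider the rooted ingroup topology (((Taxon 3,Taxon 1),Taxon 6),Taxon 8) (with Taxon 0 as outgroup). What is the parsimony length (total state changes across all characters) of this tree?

5

Map each character onto (((Taxon 3,Taxon 1),Taxon 6),Taxon 8) (rooted by Taxon 0) and count the minimum state changes it requires (Fitch parsimony):
C1: 1; C2: 2; C3: 1; C4: 1.
Total tree length = 5.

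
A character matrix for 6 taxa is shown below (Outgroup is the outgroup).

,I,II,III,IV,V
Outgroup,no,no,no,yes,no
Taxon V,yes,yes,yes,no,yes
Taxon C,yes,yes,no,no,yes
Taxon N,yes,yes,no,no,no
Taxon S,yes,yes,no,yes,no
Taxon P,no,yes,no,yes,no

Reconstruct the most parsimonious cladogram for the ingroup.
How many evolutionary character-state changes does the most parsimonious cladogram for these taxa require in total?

5

Character polarity is set by the outgroup: the derived state is whichever differs from the outgroup's state, so for IV the derived state is 'no', and for the remaining characters it is 'yes'.
I: derived state 'yes' in Taxon C, Taxon N, Taxon S, and Taxon V only — synapomorphy for {Taxon C, Taxon N, Taxon S, Taxon V}.
II (derived state 'yes') is shared by all ingroup taxa — unites the whole ingroup.
III (derived state 'yes') is unique to Taxon V (autapomorphy; uninformative for grouping).
IV (derived state 'no') is shared by Taxon C, Taxon N, and Taxon V — a synapomorphy uniting that clade.
V (derived state 'yes') is shared by Taxon C and Taxon V — a synapomorphy uniting that clade.
Most parsimonious ingroup topology: ((((Taxon V,Taxon C),Taxon N),Taxon S),Taxon P).
Changes per character on this tree: I: 1; II: 1; III: 1; IV: 1; V: 1.
Total = 5.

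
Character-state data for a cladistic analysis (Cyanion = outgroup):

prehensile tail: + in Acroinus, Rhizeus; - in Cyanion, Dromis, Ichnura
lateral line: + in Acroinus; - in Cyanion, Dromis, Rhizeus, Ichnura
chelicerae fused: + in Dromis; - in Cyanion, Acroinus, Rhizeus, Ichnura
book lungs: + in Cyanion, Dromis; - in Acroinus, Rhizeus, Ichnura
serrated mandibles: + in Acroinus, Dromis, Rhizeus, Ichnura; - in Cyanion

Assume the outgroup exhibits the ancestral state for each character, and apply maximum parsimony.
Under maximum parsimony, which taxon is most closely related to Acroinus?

Rhizeus

Character polarity is set by the outgroup: the derived state is whichever differs from the outgroup's state, so for book lungs the derived state is '-', and for the remaining characters it is '+'.
prehensile tail: derived state '+' in Acroinus and Rhizeus only — synapomorphy for {Acroinus, Rhizeus}.
lateral line (derived state '+') is unique to Acroinus (autapomorphy; uninformative for grouping).
chelicerae fused: derived state '+' in Dromis only — an autapomorphy, so it tells us nothing about relationships among taxa.
Only Acroinus, Ichnura, and Rhizeus show the derived state '-' for book lungs, supporting them as a clade.
All ingroup taxa share the derived state '+' for serrated mandibles; it defines the ingroup but does not resolve relationships within it.
Most parsimonious ingroup topology: (((Acroinus,Rhizeus),Ichnura),Dromis).
Acroinus and Rhizeus form a cherry on this tree, so they are sister taxa.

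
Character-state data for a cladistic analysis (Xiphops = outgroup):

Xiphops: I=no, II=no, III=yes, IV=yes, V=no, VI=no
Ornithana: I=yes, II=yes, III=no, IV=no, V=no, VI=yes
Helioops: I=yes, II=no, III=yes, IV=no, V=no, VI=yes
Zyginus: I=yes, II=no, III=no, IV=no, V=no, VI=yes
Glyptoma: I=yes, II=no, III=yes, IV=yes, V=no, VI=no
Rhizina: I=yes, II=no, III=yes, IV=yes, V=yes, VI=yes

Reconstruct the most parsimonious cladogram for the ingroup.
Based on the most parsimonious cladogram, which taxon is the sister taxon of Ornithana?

Character polarity is set by the outgroup: the derived state is whichever differs from the outgroup's state, so for III, IV the derived state is 'no', and for the remaining characters it is 'yes'.
I (derived state 'yes') is shared by all ingroup taxa — unites the whole ingroup.
II (derived state 'yes') is unique to Ornithana (autapomorphy; uninformative for grouping).
III: derived state 'no' in Ornithana and Zyginus only — synapomorphy for {Ornithana, Zyginus}.
IV: derived state 'no' in Helioops, Ornithana, and Zyginus only — synapomorphy for {Helioops, Ornithana, Zyginus}.
V (derived state 'yes') is unique to Rhizina (autapomorphy; uninformative for grouping).
Only Helioops, Ornithana, Rhizina, and Zyginus show the derived state 'yes' for VI, supporting them as a clade.
Most parsimonious ingroup topology: ((((Ornithana,Zyginus),Helioops),Rhizina),Glyptoma).
Ornithana and Zyginus form a cherry on this tree, so they are sister taxa.

Zyginus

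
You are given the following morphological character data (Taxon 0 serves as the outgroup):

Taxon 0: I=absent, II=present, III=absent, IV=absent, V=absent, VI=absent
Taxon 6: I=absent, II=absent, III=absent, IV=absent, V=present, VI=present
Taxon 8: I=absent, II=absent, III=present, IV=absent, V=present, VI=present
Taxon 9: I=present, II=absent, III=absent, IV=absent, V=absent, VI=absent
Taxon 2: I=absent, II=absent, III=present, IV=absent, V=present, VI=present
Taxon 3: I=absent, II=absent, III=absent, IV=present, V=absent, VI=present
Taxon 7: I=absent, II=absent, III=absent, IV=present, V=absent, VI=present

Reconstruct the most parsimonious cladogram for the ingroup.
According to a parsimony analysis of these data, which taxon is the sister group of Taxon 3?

Character polarity is set by the outgroup: the derived state is whichever differs from the outgroup's state, so for II the derived state is 'absent', and for the remaining characters it is 'present'.
I: derived state 'present' in Taxon 9 only — an autapomorphy, so it tells us nothing about relationships among taxa.
II (derived state 'absent') is shared by all ingroup taxa — unites the whole ingroup.
III: derived state 'present' in Taxon 2 and Taxon 8 only — synapomorphy for {Taxon 2, Taxon 8}.
Only Taxon 3 and Taxon 7 show the derived state 'present' for IV, supporting them as a clade.
V: derived state 'present' in Taxon 2, Taxon 6, and Taxon 8 only — synapomorphy for {Taxon 2, Taxon 6, Taxon 8}.
Only Taxon 2, Taxon 3, Taxon 6, Taxon 7, and Taxon 8 show the derived state 'present' for VI, supporting them as a clade.
Most parsimonious ingroup topology: (((Taxon 6,(Taxon 8,Taxon 2)),(Taxon 3,Taxon 7)),Taxon 9).
Taxon 3 and Taxon 7 form a cherry on this tree, so they are sister taxa.

Taxon 7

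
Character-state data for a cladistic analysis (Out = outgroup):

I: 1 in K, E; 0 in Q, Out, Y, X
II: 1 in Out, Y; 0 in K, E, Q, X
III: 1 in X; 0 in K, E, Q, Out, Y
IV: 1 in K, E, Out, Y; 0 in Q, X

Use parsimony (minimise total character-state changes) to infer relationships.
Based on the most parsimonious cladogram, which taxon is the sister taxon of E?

Character polarity is set by the outgroup: the derived state is whichever differs from the outgroup's state, so for II, IV the derived state is '0', and for the remaining characters it is '1'.
I (derived state '1') is shared by E and K — a synapomorphy uniting that clade.
II (derived state '0') is shared by E, K, Q, and X — a synapomorphy uniting that clade.
III (derived state '1') is unique to X (autapomorphy; uninformative for grouping).
IV (derived state '0') is shared by Q and X — a synapomorphy uniting that clade.
Most parsimonious ingroup topology: (((E,K),(X,Q)),Y).
E and K form a cherry on this tree, so they are sister taxa.

K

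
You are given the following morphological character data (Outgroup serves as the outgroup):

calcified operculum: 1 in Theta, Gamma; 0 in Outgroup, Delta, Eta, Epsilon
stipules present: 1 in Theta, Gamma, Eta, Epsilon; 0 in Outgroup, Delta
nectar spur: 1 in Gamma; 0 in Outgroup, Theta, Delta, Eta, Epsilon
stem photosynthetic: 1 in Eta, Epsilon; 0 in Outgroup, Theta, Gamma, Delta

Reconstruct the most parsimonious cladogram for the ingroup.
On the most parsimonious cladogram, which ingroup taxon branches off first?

The outgroup has state '0' for every character, so '1' is the derived state throughout.
Only Gamma and Theta show the derived state '1' for calcified operculum, supporting them as a clade.
stipules present (derived state '1') is shared by Epsilon, Eta, Gamma, and Theta — a synapomorphy uniting that clade.
nectar spur: derived state '1' in Gamma only — an autapomorphy, so it tells us nothing about relationships among taxa.
stem photosynthetic: derived state '1' in Epsilon and Eta only — synapomorphy for {Epsilon, Eta}.
Most parsimonious ingroup topology: (((Theta,Gamma),(Eta,Epsilon)),Delta).
Delta is sister to the clade containing all other ingroup taxa, so it is the earliest-diverging (most basal) ingroup lineage.

Delta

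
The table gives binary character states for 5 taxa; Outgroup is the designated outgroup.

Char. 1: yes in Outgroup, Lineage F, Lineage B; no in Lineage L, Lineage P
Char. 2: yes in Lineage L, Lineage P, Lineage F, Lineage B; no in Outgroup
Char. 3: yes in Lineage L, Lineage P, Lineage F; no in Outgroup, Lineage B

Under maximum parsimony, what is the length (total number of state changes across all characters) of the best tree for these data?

3

Character polarity is set by the outgroup: the derived state is whichever differs from the outgroup's state, so for Char. 1 the derived state is 'no', and for the remaining characters it is 'yes'.
Char. 1: derived state 'no' in Lineage L and Lineage P only — synapomorphy for {Lineage L, Lineage P}.
All ingroup taxa share the derived state 'yes' for Char. 2; it defines the ingroup but does not resolve relationships within it.
Only Lineage F, Lineage L, and Lineage P show the derived state 'yes' for Char. 3, supporting them as a clade.
Most parsimonious ingroup topology: (((Lineage P,Lineage L),Lineage F),Lineage B).
Changes per character on this tree: Char. 1: 1; Char. 2: 1; Char. 3: 1.
Total = 3.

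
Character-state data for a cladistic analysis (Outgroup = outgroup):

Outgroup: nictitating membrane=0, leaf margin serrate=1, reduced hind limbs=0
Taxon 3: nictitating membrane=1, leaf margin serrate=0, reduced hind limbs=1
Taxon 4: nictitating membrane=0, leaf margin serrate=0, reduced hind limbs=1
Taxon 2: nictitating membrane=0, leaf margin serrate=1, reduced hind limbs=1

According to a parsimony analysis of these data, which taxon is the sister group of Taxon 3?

Taxon 4

Character polarity is set by the outgroup: the derived state is whichever differs from the outgroup's state, so for leaf margin serrate the derived state is '0', and for the remaining characters it is '1'.
nictitating membrane: derived state '1' in Taxon 3 only — an autapomorphy, so it tells us nothing about relationships among taxa.
leaf margin serrate: derived state '0' in Taxon 3 and Taxon 4 only — synapomorphy for {Taxon 3, Taxon 4}.
reduced hind limbs (derived state '1') is shared by all ingroup taxa — unites the whole ingroup.
Most parsimonious ingroup topology: ((Taxon 3,Taxon 4),Taxon 2).
Taxon 3 and Taxon 4 form a cherry on this tree, so they are sister taxa.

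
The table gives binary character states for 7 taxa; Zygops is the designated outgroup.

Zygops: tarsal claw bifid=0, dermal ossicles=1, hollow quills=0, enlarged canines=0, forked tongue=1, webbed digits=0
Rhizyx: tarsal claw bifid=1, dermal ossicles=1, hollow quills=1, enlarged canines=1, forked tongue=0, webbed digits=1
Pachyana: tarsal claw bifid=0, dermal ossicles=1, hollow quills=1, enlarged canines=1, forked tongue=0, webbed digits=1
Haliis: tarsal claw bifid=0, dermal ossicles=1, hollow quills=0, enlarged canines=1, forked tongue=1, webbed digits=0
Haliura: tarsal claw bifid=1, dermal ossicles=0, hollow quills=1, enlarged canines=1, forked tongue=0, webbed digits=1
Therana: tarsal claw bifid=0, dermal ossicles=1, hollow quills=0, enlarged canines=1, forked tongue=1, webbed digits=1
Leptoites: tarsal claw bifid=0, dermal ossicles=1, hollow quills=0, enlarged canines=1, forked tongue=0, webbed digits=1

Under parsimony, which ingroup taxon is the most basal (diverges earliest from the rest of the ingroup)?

Haliis

Character polarity is set by the outgroup: the derived state is whichever differs from the outgroup's state, so for dermal ossicles, forked tongue the derived state is '0', and for the remaining characters it is '1'.
Only Haliura and Rhizyx show the derived state '1' for tarsal claw bifid, supporting them as a clade.
dermal ossicles: derived state '0' in Haliura only — an autapomorphy, so it tells us nothing about relationships among taxa.
hollow quills: derived state '1' in Haliura, Pachyana, and Rhizyx only — synapomorphy for {Haliura, Pachyana, Rhizyx}.
enlarged canines (derived state '1') is shared by all ingroup taxa — unites the whole ingroup.
Only Haliura, Leptoites, Pachyana, and Rhizyx show the derived state '0' for forked tongue, supporting them as a clade.
webbed digits: derived state '1' in Haliura, Leptoites, Pachyana, Rhizyx, and Therana only — synapomorphy for {Haliura, Leptoites, Pachyana, Rhizyx, Therana}.
Most parsimonious ingroup topology: (((((Rhizyx,Haliura),Pachyana),Leptoites),Therana),Haliis).
Haliis is sister to the clade containing all other ingroup taxa, so it is the earliest-diverging (most basal) ingroup lineage.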